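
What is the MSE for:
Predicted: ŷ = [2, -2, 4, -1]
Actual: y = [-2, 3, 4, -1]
MSE = 10.25

MSE = (1/4)((2--2)² + (-2-3)² + (4-4)² + (-1--1)²) = (1/4)(16 + 25 + 0 + 0) = 10.25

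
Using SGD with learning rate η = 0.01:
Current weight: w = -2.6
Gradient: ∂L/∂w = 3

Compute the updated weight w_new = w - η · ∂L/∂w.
w_new = -2.63

w_new = w - η·∂L/∂w = -2.6 - 0.01×(3) = -2.6 - (0.03) = -2.63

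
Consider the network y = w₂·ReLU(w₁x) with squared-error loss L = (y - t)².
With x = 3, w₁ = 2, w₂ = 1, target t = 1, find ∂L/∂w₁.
∂L/∂w₁ = 30

Forward pass:
z = w₁x = 2×3 = 6
h = ReLU(6) = 6
y = w₂h = 1×6 = 6

Backward pass:
∂L/∂y = 2(y - t) = 2(6 - 1) = 10
∂y/∂h = w₂ = 1
∂h/∂z = 1 (ReLU derivative)
∂z/∂w₁ = x = 3

∂L/∂w₁ = 10 × 1 × 1 × 3 = 30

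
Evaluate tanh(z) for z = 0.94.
0.7352

tanh(0.94) = (e^(0.94) - e^(-0.94))/(e^(0.94) + e^(-0.94)) = 0.7352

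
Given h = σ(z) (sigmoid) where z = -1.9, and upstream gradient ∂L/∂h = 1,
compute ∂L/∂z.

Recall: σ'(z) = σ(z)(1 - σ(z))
∂L/∂z = 0.1132

σ(-1.9) = 0.1301
σ'(-1.9) = σ(-1.9)(1 - σ(-1.9)) = 0.1301 × 0.8699 = 0.1132
∂L/∂z = ∂L/∂h · σ'(z) = 1 × 0.1132 = 0.1132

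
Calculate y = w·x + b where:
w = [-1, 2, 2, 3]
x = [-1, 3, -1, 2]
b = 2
y = 13

y = (-1)(-1) + (2)(3) + (2)(-1) + (3)(2) + 2 = 13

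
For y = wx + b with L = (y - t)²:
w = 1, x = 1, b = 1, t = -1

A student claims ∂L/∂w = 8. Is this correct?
Incorrect

y = (1)(1) + 1 = 2
∂L/∂y = 2(y - t) = 2(2 - -1) = 6
∂y/∂w = x = 1
∂L/∂w = 6 × 1 = 6

Claimed value: 8
Incorrect: The correct gradient is 6.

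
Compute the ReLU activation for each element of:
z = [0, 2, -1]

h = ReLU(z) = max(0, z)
h = [0, 2, 0]

ReLU applied element-wise: max(0,0)=0, max(0,2)=2, max(0,-1)=0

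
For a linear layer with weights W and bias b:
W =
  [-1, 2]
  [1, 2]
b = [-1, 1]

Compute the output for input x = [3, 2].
y = [0, 8]

Wx = [-1×3 + 2×2, 1×3 + 2×2]
   = [1, 7]
y = Wx + b = [1 + -1, 7 + 1] = [0, 8]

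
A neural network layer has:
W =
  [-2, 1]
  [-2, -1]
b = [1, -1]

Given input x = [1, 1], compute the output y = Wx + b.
y = [0, -4]

Wx = [-2×1 + 1×1, -2×1 + -1×1]
   = [-1, -3]
y = Wx + b = [-1 + 1, -3 + -1] = [0, -4]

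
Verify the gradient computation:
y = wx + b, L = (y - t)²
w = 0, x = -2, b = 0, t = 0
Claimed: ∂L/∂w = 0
Correct

y = (0)(-2) + 0 = 0
∂L/∂y = 2(y - t) = 2(0 - 0) = 0
∂y/∂w = x = -2
∂L/∂w = 0 × -2 = 0

Claimed value: 0
Correct: The correct gradient is 0.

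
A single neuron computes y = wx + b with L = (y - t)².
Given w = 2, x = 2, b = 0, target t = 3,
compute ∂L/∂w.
∂L/∂w = 4

y = wx + b = (2)(2) + 0 = 4
∂L/∂y = 2(y - t) = 2(4 - 3) = 2
∂y/∂w = x = 2
∂L/∂w = ∂L/∂y · ∂y/∂w = 2 × 2 = 4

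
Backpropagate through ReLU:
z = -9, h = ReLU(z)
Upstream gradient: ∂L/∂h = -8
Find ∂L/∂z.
∂L/∂z = 0

h = ReLU(-9) = 0
Since z < 0: ∂h/∂z = 0
∂L/∂z = ∂L/∂h · ∂h/∂z = -8 × 0 = 0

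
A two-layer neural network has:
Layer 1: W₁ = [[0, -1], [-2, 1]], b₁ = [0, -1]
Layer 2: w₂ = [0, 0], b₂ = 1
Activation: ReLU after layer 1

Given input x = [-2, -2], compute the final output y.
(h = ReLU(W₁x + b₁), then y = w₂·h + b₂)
y = 1

Layer 1 pre-activation: z₁ = [2, 1]
After ReLU: h = [2, 1]
Layer 2 output: y = 0×2 + 0×1 + 1 = 1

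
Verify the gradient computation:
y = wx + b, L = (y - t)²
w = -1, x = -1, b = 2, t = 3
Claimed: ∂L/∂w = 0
Correct

y = (-1)(-1) + 2 = 3
∂L/∂y = 2(y - t) = 2(3 - 3) = 0
∂y/∂w = x = -1
∂L/∂w = 0 × -1 = 0

Claimed value: 0
Correct: The correct gradient is 0.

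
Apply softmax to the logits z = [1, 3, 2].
p = [0.09, 0.6652, 0.2447]

exp(z) = [2.718, 20.09, 7.389]
Sum = 30.19
p = [0.09, 0.6652, 0.2447]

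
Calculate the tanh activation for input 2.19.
0.9753

tanh(2.19) = (e^(2.19) - e^(-2.19))/(e^(2.19) + e^(-2.19)) = 0.9753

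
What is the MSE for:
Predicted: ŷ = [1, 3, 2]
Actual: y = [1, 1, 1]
MSE = 1.667

MSE = (1/3)((1-1)² + (3-1)² + (2-1)²) = (1/3)(0 + 4 + 1) = 1.667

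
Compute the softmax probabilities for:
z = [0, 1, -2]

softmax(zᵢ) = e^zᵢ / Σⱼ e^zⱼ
p = [0.2595, 0.7054, 0.0351]

exp(z) = [1, 2.718, 0.1353]
Sum = 3.854
p = [0.2595, 0.7054, 0.0351]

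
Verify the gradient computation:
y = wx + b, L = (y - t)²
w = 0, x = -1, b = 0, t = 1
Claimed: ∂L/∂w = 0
Incorrect

y = (0)(-1) + 0 = 0
∂L/∂y = 2(y - t) = 2(0 - 1) = -2
∂y/∂w = x = -1
∂L/∂w = -2 × -1 = 2

Claimed value: 0
Incorrect: The correct gradient is 2.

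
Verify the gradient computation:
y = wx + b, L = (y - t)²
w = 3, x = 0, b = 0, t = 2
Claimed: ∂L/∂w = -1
Incorrect

y = (3)(0) + 0 = 0
∂L/∂y = 2(y - t) = 2(0 - 2) = -4
∂y/∂w = x = 0
∂L/∂w = -4 × 0 = 0

Claimed value: -1
Incorrect: The correct gradient is 0.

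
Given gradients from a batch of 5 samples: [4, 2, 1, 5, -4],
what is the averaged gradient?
Average gradient = 1.6

Average = (1/5)(4 + 2 + 1 + 5 + -4) = 8/5 = 1.6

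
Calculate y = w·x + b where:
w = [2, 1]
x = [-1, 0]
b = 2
y = 0

y = (2)(-1) + (1)(0) + 2 = 0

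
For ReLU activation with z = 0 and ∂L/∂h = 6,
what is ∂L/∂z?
∂L/∂z = 0

h = ReLU(0) = 0
At z = 0: ∂h/∂z = 0 (by convention)
∂L/∂z = ∂L/∂h · ∂h/∂z = 6 × 0 = 0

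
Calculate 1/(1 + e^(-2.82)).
0.9437

sigmoid(2.82) = 1/(1 + e^(-2.82)) = 1/(1 + 0.05961) = 0.9437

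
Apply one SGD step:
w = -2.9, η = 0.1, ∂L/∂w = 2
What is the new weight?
w_new = -3.1

w_new = w - η·∂L/∂w = -2.9 - 0.1×(2) = -2.9 - (0.2) = -3.1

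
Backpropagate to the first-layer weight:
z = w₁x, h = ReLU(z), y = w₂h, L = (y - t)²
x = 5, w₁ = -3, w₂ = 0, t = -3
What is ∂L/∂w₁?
∂L/∂w₁ = 0

Forward pass:
z = w₁x = -3×5 = -15
h = ReLU(-15) = 0
y = w₂h = 0×0 = 0

Backward pass:
∂L/∂y = 2(y - t) = 2(0 - -3) = 6
∂y/∂h = w₂ = 0
∂h/∂z = 0 (ReLU derivative)
∂z/∂w₁ = x = 5

∂L/∂w₁ = 6 × 0 × 0 × 5 = 0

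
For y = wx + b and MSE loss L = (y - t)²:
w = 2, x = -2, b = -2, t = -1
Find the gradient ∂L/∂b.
∂L/∂b = -10

y = wx + b = (2)(-2) + -2 = -6
∂L/∂y = 2(y - t) = 2(-6 - -1) = -10
∂y/∂b = 1
∂L/∂b = ∂L/∂y · ∂y/∂b = -10 × 1 = -10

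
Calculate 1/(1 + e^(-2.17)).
0.8975

sigmoid(2.17) = 1/(1 + e^(-2.17)) = 1/(1 + 0.1142) = 0.8975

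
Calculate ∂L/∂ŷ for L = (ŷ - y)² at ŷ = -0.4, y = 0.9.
∂L/∂ŷ = -2.6

∂L/∂ŷ = 2(ŷ - y) = 2(-0.4 - 0.9) = 2(-1.3) = -2.6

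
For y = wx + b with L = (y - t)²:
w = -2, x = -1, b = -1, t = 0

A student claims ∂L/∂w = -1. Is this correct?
Incorrect

y = (-2)(-1) + -1 = 1
∂L/∂y = 2(y - t) = 2(1 - 0) = 2
∂y/∂w = x = -1
∂L/∂w = 2 × -1 = -2

Claimed value: -1
Incorrect: The correct gradient is -2.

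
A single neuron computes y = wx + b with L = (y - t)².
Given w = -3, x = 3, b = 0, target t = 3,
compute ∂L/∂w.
∂L/∂w = -72

y = wx + b = (-3)(3) + 0 = -9
∂L/∂y = 2(y - t) = 2(-9 - 3) = -24
∂y/∂w = x = 3
∂L/∂w = ∂L/∂y · ∂y/∂w = -24 × 3 = -72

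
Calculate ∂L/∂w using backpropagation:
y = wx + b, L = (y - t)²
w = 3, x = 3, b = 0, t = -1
∂L/∂w = 60

y = wx + b = (3)(3) + 0 = 9
∂L/∂y = 2(y - t) = 2(9 - -1) = 20
∂y/∂w = x = 3
∂L/∂w = ∂L/∂y · ∂y/∂w = 20 × 3 = 60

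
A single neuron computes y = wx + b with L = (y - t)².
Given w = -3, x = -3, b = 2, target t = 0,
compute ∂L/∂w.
∂L/∂w = -66

y = wx + b = (-3)(-3) + 2 = 11
∂L/∂y = 2(y - t) = 2(11 - 0) = 22
∂y/∂w = x = -3
∂L/∂w = ∂L/∂y · ∂y/∂w = 22 × -3 = -66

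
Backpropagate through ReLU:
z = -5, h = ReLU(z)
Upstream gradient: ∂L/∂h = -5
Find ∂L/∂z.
∂L/∂z = 0

h = ReLU(-5) = 0
Since z < 0: ∂h/∂z = 0
∂L/∂z = ∂L/∂h · ∂h/∂z = -5 × 0 = 0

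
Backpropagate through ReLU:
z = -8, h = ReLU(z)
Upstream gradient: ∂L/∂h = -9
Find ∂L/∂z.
∂L/∂z = 0

h = ReLU(-8) = 0
Since z < 0: ∂h/∂z = 0
∂L/∂z = ∂L/∂h · ∂h/∂z = -9 × 0 = 0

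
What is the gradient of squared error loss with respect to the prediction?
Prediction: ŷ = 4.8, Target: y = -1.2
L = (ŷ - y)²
∂L/∂ŷ = 12.0

∂L/∂ŷ = 2(ŷ - y) = 2(4.8 - -1.2) = 2(6.0) = 12.0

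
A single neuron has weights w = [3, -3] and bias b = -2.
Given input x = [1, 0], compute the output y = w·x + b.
y = 1

y = (3)(1) + (-3)(0) + -2 = 1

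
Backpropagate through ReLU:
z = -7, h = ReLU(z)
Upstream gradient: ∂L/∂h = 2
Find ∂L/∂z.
∂L/∂z = 0

h = ReLU(-7) = 0
Since z < 0: ∂h/∂z = 0
∂L/∂z = ∂L/∂h · ∂h/∂z = 2 × 0 = 0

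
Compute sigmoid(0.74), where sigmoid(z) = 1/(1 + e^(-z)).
0.677

sigmoid(0.74) = 1/(1 + e^(-0.74)) = 1/(1 + 0.4771) = 0.677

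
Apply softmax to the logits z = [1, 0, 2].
p = [0.2447, 0.09, 0.6652]

exp(z) = [2.718, 1, 7.389]
Sum = 11.11
p = [0.2447, 0.09, 0.6652]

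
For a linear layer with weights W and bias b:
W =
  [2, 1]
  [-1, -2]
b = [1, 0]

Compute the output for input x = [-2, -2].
y = [-5, 6]

Wx = [2×-2 + 1×-2, -1×-2 + -2×-2]
   = [-6, 6]
y = Wx + b = [-6 + 1, 6 + 0] = [-5, 6]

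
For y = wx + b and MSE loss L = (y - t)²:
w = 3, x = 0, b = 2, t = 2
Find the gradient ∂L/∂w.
∂L/∂w = 0

y = wx + b = (3)(0) + 2 = 2
∂L/∂y = 2(y - t) = 2(2 - 2) = 0
∂y/∂w = x = 0
∂L/∂w = ∂L/∂y · ∂y/∂w = 0 × 0 = 0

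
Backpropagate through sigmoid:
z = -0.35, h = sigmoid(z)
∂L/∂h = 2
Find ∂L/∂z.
∂L/∂z = 0.485

σ(-0.35) = 0.4134
σ'(-0.35) = σ(-0.35)(1 - σ(-0.35)) = 0.4134 × 0.5866 = 0.2425
∂L/∂z = ∂L/∂h · σ'(z) = 2 × 0.2425 = 0.485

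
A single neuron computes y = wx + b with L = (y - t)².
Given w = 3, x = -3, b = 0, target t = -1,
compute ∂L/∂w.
∂L/∂w = 48

y = wx + b = (3)(-3) + 0 = -9
∂L/∂y = 2(y - t) = 2(-9 - -1) = -16
∂y/∂w = x = -3
∂L/∂w = ∂L/∂y · ∂y/∂w = -16 × -3 = 48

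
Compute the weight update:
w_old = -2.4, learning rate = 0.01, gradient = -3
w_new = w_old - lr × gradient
w_new = -2.37

w_new = w - η·∂L/∂w = -2.4 - 0.01×(-3) = -2.4 - (-0.03) = -2.37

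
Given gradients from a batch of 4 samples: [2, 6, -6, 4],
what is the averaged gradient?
Average gradient = 1.5

Average = (1/4)(2 + 6 + -6 + 4) = 6/4 = 1.5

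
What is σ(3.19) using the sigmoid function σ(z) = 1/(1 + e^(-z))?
0.9605

sigmoid(3.19) = 1/(1 + e^(-3.19)) = 1/(1 + 0.04117) = 0.9605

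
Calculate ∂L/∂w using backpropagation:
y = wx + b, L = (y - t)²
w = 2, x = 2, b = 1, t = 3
∂L/∂w = 8

y = wx + b = (2)(2) + 1 = 5
∂L/∂y = 2(y - t) = 2(5 - 3) = 4
∂y/∂w = x = 2
∂L/∂w = ∂L/∂y · ∂y/∂w = 4 × 2 = 8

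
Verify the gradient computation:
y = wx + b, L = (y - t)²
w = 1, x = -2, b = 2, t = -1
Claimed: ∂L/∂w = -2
Incorrect

y = (1)(-2) + 2 = 0
∂L/∂y = 2(y - t) = 2(0 - -1) = 2
∂y/∂w = x = -2
∂L/∂w = 2 × -2 = -4

Claimed value: -2
Incorrect: The correct gradient is -4.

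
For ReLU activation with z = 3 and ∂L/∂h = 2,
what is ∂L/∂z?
∂L/∂z = 2

h = ReLU(3) = 3
Since z > 0: ∂h/∂z = 1
∂L/∂z = ∂L/∂h · ∂h/∂z = 2 × 1 = 2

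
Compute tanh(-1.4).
-0.8854

tanh(-1.4) = (e^(-1.4) - e^(1.4))/(e^(-1.4) + e^(1.4)) = -0.8854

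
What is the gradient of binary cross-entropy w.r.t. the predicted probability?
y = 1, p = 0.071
∂L/∂p = -14.08

∂L/∂p = -y/p + (1-y)/(1-p) = -1/0.071 + 0 = -14.08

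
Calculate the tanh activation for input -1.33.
-0.8692

tanh(-1.33) = (e^(-1.33) - e^(1.33))/(e^(-1.33) + e^(1.33)) = -0.8692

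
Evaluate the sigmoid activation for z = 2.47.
0.922

sigmoid(2.47) = 1/(1 + e^(-2.47)) = 1/(1 + 0.08458) = 0.922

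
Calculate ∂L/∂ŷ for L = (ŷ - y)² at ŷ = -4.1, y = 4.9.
∂L/∂ŷ = -18.0

∂L/∂ŷ = 2(ŷ - y) = 2(-4.1 - 4.9) = 2(-9.0) = -18.0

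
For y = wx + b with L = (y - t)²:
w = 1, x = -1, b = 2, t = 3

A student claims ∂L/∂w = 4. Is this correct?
Correct

y = (1)(-1) + 2 = 1
∂L/∂y = 2(y - t) = 2(1 - 3) = -4
∂y/∂w = x = -1
∂L/∂w = -4 × -1 = 4

Claimed value: 4
Correct: The correct gradient is 4.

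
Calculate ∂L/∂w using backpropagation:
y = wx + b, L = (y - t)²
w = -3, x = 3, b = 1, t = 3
∂L/∂w = -66

y = wx + b = (-3)(3) + 1 = -8
∂L/∂y = 2(y - t) = 2(-8 - 3) = -22
∂y/∂w = x = 3
∂L/∂w = ∂L/∂y · ∂y/∂w = -22 × 3 = -66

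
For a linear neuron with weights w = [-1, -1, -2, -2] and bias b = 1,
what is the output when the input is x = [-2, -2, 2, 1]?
y = -1

y = (-1)(-2) + (-1)(-2) + (-2)(2) + (-2)(1) + 1 = -1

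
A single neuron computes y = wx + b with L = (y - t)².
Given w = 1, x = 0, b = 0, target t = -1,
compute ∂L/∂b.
∂L/∂b = 2

y = wx + b = (1)(0) + 0 = 0
∂L/∂y = 2(y - t) = 2(0 - -1) = 2
∂y/∂b = 1
∂L/∂b = ∂L/∂y · ∂y/∂b = 2 × 1 = 2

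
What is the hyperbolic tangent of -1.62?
-0.9246

tanh(-1.62) = (e^(-1.62) - e^(1.62))/(e^(-1.62) + e^(1.62)) = -0.9246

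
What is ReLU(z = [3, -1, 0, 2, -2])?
h = [3, 0, 0, 2, 0]

ReLU applied element-wise: max(0,3)=3, max(0,-1)=0, max(0,0)=0, max(0,2)=2, max(0,-2)=0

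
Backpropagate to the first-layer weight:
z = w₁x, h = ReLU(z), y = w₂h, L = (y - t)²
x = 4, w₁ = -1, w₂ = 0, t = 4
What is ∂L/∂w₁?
∂L/∂w₁ = 0

Forward pass:
z = w₁x = -1×4 = -4
h = ReLU(-4) = 0
y = w₂h = 0×0 = 0

Backward pass:
∂L/∂y = 2(y - t) = 2(0 - 4) = -8
∂y/∂h = w₂ = 0
∂h/∂z = 0 (ReLU derivative)
∂z/∂w₁ = x = 4

∂L/∂w₁ = -8 × 0 × 0 × 4 = 0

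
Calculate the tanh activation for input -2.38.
-0.983

tanh(-2.38) = (e^(-2.38) - e^(2.38))/(e^(-2.38) + e^(2.38)) = -0.983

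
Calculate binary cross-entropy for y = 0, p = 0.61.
L = 0.9416

L = -0·log(0.61) - 1·log(0.39) = -log(0.39) = 0.9416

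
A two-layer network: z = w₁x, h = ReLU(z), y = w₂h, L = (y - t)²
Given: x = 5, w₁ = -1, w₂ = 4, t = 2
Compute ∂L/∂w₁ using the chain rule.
∂L/∂w₁ = 0

Forward pass:
z = w₁x = -1×5 = -5
h = ReLU(-5) = 0
y = w₂h = 4×0 = 0

Backward pass:
∂L/∂y = 2(y - t) = 2(0 - 2) = -4
∂y/∂h = w₂ = 4
∂h/∂z = 0 (ReLU derivative)
∂z/∂w₁ = x = 5

∂L/∂w₁ = -4 × 4 × 0 × 5 = 0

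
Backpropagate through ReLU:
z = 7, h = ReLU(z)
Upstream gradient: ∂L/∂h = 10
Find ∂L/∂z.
∂L/∂z = 10

h = ReLU(7) = 7
Since z > 0: ∂h/∂z = 1
∂L/∂z = ∂L/∂h · ∂h/∂z = 10 × 1 = 10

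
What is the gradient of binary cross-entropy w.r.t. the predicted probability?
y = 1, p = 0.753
∂L/∂p = -1.328

∂L/∂p = -y/p + (1-y)/(1-p) = -1/0.753 + 0 = -1.328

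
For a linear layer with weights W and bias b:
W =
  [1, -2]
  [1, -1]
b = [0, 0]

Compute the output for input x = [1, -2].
y = [5, 3]

Wx = [1×1 + -2×-2, 1×1 + -1×-2]
   = [5, 3]
y = Wx + b = [5 + 0, 3 + 0] = [5, 3]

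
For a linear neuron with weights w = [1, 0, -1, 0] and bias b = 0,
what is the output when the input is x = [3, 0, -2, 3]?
y = 5

y = (1)(3) + (0)(0) + (-1)(-2) + (0)(3) + 0 = 5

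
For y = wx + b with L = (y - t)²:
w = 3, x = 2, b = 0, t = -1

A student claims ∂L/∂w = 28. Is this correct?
Correct

y = (3)(2) + 0 = 6
∂L/∂y = 2(y - t) = 2(6 - -1) = 14
∂y/∂w = x = 2
∂L/∂w = 14 × 2 = 28

Claimed value: 28
Correct: The correct gradient is 28.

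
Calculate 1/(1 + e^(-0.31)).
0.5769

sigmoid(0.31) = 1/(1 + e^(-0.31)) = 1/(1 + 0.7334) = 0.5769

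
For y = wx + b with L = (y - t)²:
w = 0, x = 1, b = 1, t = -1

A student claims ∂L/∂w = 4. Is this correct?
Correct

y = (0)(1) + 1 = 1
∂L/∂y = 2(y - t) = 2(1 - -1) = 4
∂y/∂w = x = 1
∂L/∂w = 4 × 1 = 4

Claimed value: 4
Correct: The correct gradient is 4.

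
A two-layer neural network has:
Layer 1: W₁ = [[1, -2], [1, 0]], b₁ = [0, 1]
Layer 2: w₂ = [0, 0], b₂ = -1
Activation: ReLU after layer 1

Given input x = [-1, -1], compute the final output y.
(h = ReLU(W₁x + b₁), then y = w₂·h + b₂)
y = -1

Layer 1 pre-activation: z₁ = [1, 0]
After ReLU: h = [1, 0]
Layer 2 output: y = 0×1 + 0×0 + -1 = -1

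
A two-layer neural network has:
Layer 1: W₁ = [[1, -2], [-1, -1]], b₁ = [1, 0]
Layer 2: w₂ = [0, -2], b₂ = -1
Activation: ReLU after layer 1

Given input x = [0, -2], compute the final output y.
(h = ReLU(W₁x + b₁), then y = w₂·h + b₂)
y = -5

Layer 1 pre-activation: z₁ = [5, 2]
After ReLU: h = [5, 2]
Layer 2 output: y = 0×5 + -2×2 + -1 = -5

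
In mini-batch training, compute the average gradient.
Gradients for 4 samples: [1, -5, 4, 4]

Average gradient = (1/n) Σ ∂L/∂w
Average gradient = 1

Average = (1/4)(1 + -5 + 4 + 4) = 4/4 = 1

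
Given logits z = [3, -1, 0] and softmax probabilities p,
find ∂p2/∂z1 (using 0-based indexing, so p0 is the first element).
∂p2/∂z1 = -0.0007993

p = softmax(z) = [0.9362, 0.01715, 0.04661]
p2 = 0.04661, p1 = 0.01715

∂p2/∂z1 = -p2 × p1 = -0.04661 × 0.01715 = -0.0007993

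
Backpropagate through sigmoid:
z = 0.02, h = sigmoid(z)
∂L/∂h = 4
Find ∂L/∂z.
∂L/∂z = 0.9999

σ(0.02) = 0.505
σ'(0.02) = σ(0.02)(1 - σ(0.02)) = 0.505 × 0.495 = 0.25
∂L/∂z = ∂L/∂h · σ'(z) = 4 × 0.25 = 0.9999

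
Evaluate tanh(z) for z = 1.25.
0.8483

tanh(1.25) = (e^(1.25) - e^(-1.25))/(e^(1.25) + e^(-1.25)) = 0.8483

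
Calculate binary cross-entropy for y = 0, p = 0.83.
L = 1.772

L = -0·log(0.83) - 1·log(0.17) = -log(0.17) = 1.772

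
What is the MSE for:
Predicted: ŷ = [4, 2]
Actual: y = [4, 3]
MSE = 0.5

MSE = (1/2)((4-4)² + (2-3)²) = (1/2)(0 + 1) = 0.5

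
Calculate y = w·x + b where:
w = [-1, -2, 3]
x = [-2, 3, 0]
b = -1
y = -5

y = (-1)(-2) + (-2)(3) + (3)(0) + -1 = -5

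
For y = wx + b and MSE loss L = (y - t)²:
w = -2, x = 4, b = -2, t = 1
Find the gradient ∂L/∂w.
∂L/∂w = -88

y = wx + b = (-2)(4) + -2 = -10
∂L/∂y = 2(y - t) = 2(-10 - 1) = -22
∂y/∂w = x = 4
∂L/∂w = ∂L/∂y · ∂y/∂w = -22 × 4 = -88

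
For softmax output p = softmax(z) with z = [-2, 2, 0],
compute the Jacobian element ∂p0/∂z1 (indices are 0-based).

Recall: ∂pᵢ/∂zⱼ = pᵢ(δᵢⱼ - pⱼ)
∂p0/∂z1 = -0.01376

p = softmax(z) = [0.01588, 0.8668, 0.1173]
p0 = 0.01588, p1 = 0.8668

∂p0/∂z1 = -p0 × p1 = -0.01588 × 0.8668 = -0.01376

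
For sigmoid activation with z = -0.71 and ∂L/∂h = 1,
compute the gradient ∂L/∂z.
∂L/∂z = 0.221

σ(-0.71) = 0.3296
σ'(-0.71) = σ(-0.71)(1 - σ(-0.71)) = 0.3296 × 0.6704 = 0.221
∂L/∂z = ∂L/∂h · σ'(z) = 1 × 0.221 = 0.221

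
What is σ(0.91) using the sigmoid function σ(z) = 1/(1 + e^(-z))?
0.713

sigmoid(0.91) = 1/(1 + e^(-0.91)) = 1/(1 + 0.4025) = 0.713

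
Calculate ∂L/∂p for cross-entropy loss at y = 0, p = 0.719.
∂L/∂p = 3.559

∂L/∂p = -y/p + (1-y)/(1-p) = 0 + 1/0.281 = 3.559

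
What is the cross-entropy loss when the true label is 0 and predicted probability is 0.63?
L = 0.9943

L = -0·log(0.63) - 1·log(0.37) = -log(0.37) = 0.9943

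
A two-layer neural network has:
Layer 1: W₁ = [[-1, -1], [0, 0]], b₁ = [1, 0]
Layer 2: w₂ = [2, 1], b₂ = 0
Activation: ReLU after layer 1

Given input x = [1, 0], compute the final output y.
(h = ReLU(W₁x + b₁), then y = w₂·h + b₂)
y = 0

Layer 1 pre-activation: z₁ = [0, 0]
After ReLU: h = [0, 0]
Layer 2 output: y = 2×0 + 1×0 + 0 = 0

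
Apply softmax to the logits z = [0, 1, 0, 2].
p = [0.0826, 0.2245, 0.0826, 0.6103]

exp(z) = [1, 2.718, 1, 7.389]
Sum = 12.11
p = [0.0826, 0.2245, 0.0826, 0.6103]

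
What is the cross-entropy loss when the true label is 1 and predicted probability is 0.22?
L = 1.514

L = -1·log(0.22) - 0·log(0.78) = -log(0.22) = 1.514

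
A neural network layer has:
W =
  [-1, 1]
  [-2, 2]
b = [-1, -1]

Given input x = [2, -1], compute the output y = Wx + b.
y = [-4, -7]

Wx = [-1×2 + 1×-1, -2×2 + 2×-1]
   = [-3, -6]
y = Wx + b = [-3 + -1, -6 + -1] = [-4, -7]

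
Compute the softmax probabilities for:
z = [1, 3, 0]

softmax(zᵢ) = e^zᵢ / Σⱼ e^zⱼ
p = [0.1142, 0.8438, 0.042]

exp(z) = [2.718, 20.09, 1]
Sum = 23.8
p = [0.1142, 0.8438, 0.042]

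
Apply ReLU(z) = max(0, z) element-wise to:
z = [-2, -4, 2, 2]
h = [0, 0, 2, 2]

ReLU applied element-wise: max(0,-2)=0, max(0,-4)=0, max(0,2)=2, max(0,2)=2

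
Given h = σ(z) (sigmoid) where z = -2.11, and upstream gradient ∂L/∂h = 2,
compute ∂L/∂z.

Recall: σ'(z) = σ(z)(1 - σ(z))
∂L/∂z = 0.1929

σ(-2.11) = 0.1081
σ'(-2.11) = σ(-2.11)(1 - σ(-2.11)) = 0.1081 × 0.8919 = 0.09644
∂L/∂z = ∂L/∂h · σ'(z) = 2 × 0.09644 = 0.1929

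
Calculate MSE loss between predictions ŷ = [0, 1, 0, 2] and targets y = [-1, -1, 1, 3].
MSE = 1.75

MSE = (1/4)((0--1)² + (1--1)² + (0-1)² + (2-3)²) = (1/4)(1 + 4 + 1 + 1) = 1.75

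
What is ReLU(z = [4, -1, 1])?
h = [4, 0, 1]

ReLU applied element-wise: max(0,4)=4, max(0,-1)=0, max(0,1)=1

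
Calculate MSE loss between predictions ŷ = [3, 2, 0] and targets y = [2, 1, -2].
MSE = 2

MSE = (1/3)((3-2)² + (2-1)² + (0--2)²) = (1/3)(1 + 1 + 4) = 2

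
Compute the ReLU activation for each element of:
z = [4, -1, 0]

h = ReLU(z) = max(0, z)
h = [4, 0, 0]

ReLU applied element-wise: max(0,4)=4, max(0,-1)=0, max(0,0)=0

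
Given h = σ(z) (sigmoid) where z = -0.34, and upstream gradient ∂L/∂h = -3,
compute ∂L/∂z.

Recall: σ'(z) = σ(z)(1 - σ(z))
∂L/∂z = -0.7287

σ(-0.34) = 0.4158
σ'(-0.34) = σ(-0.34)(1 - σ(-0.34)) = 0.4158 × 0.5842 = 0.2429
∂L/∂z = ∂L/∂h · σ'(z) = -3 × 0.2429 = -0.7287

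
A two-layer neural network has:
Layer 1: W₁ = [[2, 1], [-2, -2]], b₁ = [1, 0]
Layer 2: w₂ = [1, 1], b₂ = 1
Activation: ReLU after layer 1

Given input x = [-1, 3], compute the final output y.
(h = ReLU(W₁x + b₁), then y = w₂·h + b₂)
y = 3

Layer 1 pre-activation: z₁ = [2, -4]
After ReLU: h = [2, 0]
Layer 2 output: y = 1×2 + 1×0 + 1 = 3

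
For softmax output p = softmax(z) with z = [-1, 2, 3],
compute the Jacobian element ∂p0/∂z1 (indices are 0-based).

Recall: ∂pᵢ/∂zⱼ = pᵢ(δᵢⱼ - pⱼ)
∂p0/∂z1 = -0.003507

p = softmax(z) = [0.01321, 0.2654, 0.7214]
p0 = 0.01321, p1 = 0.2654

∂p0/∂z1 = -p0 × p1 = -0.01321 × 0.2654 = -0.003507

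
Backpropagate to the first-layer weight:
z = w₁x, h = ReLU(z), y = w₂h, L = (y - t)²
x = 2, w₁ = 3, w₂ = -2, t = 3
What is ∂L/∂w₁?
∂L/∂w₁ = 120

Forward pass:
z = w₁x = 3×2 = 6
h = ReLU(6) = 6
y = w₂h = -2×6 = -12

Backward pass:
∂L/∂y = 2(y - t) = 2(-12 - 3) = -30
∂y/∂h = w₂ = -2
∂h/∂z = 1 (ReLU derivative)
∂z/∂w₁ = x = 2

∂L/∂w₁ = -30 × -2 × 1 × 2 = 120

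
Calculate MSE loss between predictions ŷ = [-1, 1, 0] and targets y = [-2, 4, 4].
MSE = 8.667

MSE = (1/3)((-1--2)² + (1-4)² + (0-4)²) = (1/3)(1 + 9 + 16) = 8.667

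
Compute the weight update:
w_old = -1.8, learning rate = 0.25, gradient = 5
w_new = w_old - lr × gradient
w_new = -3.05

w_new = w - η·∂L/∂w = -1.8 - 0.25×(5) = -1.8 - (1.25) = -3.05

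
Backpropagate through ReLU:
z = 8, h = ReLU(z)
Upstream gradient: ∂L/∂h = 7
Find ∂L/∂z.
∂L/∂z = 7

h = ReLU(8) = 8
Since z > 0: ∂h/∂z = 1
∂L/∂z = ∂L/∂h · ∂h/∂z = 7 × 1 = 7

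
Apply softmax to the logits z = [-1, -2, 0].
p = [0.2447, 0.09, 0.6652]

exp(z) = [0.3679, 0.1353, 1]
Sum = 1.503
p = [0.2447, 0.09, 0.6652]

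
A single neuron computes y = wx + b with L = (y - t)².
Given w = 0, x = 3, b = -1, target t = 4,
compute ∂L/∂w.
∂L/∂w = -30

y = wx + b = (0)(3) + -1 = -1
∂L/∂y = 2(y - t) = 2(-1 - 4) = -10
∂y/∂w = x = 3
∂L/∂w = ∂L/∂y · ∂y/∂w = -10 × 3 = -30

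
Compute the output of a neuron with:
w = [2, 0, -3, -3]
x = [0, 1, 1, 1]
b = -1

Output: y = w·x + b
y = -7

y = (2)(0) + (0)(1) + (-3)(1) + (-3)(1) + -1 = -7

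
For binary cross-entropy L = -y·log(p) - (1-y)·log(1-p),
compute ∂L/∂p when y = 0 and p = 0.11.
∂L/∂p = 1.124

∂L/∂p = -y/p + (1-y)/(1-p) = 0 + 1/0.89 = 1.124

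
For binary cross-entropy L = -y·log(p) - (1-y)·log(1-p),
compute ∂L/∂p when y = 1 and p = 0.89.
∂L/∂p = -1.124

∂L/∂p = -y/p + (1-y)/(1-p) = -1/0.89 + 0 = -1.124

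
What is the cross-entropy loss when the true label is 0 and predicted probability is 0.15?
L = 0.1625

L = -0·log(0.15) - 1·log(0.85) = -log(0.85) = 0.1625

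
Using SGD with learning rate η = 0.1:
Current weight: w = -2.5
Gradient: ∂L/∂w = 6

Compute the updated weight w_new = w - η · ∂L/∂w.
w_new = -3.1

w_new = w - η·∂L/∂w = -2.5 - 0.1×(6) = -2.5 - (0.6) = -3.1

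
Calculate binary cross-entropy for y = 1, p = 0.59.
L = 0.5276

L = -1·log(0.59) - 0·log(0.41) = -log(0.59) = 0.5276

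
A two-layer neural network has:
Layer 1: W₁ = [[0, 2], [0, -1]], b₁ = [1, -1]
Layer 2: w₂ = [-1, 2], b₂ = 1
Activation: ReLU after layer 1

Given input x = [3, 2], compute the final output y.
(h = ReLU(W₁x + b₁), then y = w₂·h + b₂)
y = -4

Layer 1 pre-activation: z₁ = [5, -3]
After ReLU: h = [5, 0]
Layer 2 output: y = -1×5 + 2×0 + 1 = -4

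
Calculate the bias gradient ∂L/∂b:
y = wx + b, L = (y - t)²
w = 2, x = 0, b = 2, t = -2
∂L/∂b = 8

y = wx + b = (2)(0) + 2 = 2
∂L/∂y = 2(y - t) = 2(2 - -2) = 8
∂y/∂b = 1
∂L/∂b = ∂L/∂y · ∂y/∂b = 8 × 1 = 8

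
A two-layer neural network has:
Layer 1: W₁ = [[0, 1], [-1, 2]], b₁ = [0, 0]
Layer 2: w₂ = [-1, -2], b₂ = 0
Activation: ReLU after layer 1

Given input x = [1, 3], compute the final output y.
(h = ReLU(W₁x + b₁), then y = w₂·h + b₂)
y = -13

Layer 1 pre-activation: z₁ = [3, 5]
After ReLU: h = [3, 5]
Layer 2 output: y = -1×3 + -2×5 + 0 = -13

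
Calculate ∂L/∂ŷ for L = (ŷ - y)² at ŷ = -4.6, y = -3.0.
∂L/∂ŷ = -3.2

∂L/∂ŷ = 2(ŷ - y) = 2(-4.6 - -3.0) = 2(-1.6) = -3.2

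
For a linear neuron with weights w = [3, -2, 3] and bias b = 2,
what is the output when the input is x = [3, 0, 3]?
y = 20

y = (3)(3) + (-2)(0) + (3)(3) + 2 = 20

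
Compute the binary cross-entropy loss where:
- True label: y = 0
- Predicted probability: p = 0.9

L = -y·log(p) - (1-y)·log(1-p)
L = 2.303

L = -0·log(0.9) - 1·log(0.1) = -log(0.1) = 2.303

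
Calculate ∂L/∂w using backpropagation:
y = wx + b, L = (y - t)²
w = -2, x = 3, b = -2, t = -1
∂L/∂w = -42

y = wx + b = (-2)(3) + -2 = -8
∂L/∂y = 2(y - t) = 2(-8 - -1) = -14
∂y/∂w = x = 3
∂L/∂w = ∂L/∂y · ∂y/∂w = -14 × 3 = -42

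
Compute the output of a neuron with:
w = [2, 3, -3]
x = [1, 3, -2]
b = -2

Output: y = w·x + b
y = 15

y = (2)(1) + (3)(3) + (-3)(-2) + -2 = 15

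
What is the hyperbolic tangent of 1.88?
0.9545

tanh(1.88) = (e^(1.88) - e^(-1.88))/(e^(1.88) + e^(-1.88)) = 0.9545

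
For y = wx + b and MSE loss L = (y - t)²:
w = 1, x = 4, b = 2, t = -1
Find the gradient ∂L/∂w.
∂L/∂w = 56

y = wx + b = (1)(4) + 2 = 6
∂L/∂y = 2(y - t) = 2(6 - -1) = 14
∂y/∂w = x = 4
∂L/∂w = ∂L/∂y · ∂y/∂w = 14 × 4 = 56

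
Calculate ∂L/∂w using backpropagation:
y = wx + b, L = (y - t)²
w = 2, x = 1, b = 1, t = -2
∂L/∂w = 10

y = wx + b = (2)(1) + 1 = 3
∂L/∂y = 2(y - t) = 2(3 - -2) = 10
∂y/∂w = x = 1
∂L/∂w = ∂L/∂y · ∂y/∂w = 10 × 1 = 10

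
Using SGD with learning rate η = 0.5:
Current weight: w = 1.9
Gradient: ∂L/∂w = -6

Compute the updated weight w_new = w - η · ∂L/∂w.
w_new = 4.9

w_new = w - η·∂L/∂w = 1.9 - 0.5×(-6) = 1.9 - (-3) = 4.9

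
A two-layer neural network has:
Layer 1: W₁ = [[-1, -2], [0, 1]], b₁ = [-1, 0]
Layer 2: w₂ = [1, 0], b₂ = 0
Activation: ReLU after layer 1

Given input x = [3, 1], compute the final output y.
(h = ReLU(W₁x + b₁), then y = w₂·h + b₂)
y = 0

Layer 1 pre-activation: z₁ = [-6, 1]
After ReLU: h = [0, 1]
Layer 2 output: y = 1×0 + 0×1 + 0 = 0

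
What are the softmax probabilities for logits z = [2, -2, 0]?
p = [0.8668, 0.0159, 0.1173]

exp(z) = [7.389, 0.1353, 1]
Sum = 8.524
p = [0.8668, 0.0159, 0.1173]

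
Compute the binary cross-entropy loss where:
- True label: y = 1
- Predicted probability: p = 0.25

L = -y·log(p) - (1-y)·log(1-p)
L = 1.386

L = -1·log(0.25) - 0·log(0.75) = -log(0.25) = 1.386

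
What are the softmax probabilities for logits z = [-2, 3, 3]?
p = [0.0034, 0.4983, 0.4983]

exp(z) = [0.1353, 20.09, 20.09]
Sum = 40.31
p = [0.0034, 0.4983, 0.4983]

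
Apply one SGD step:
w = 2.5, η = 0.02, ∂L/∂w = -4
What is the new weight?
w_new = 2.58

w_new = w - η·∂L/∂w = 2.5 - 0.02×(-4) = 2.5 - (-0.08) = 2.58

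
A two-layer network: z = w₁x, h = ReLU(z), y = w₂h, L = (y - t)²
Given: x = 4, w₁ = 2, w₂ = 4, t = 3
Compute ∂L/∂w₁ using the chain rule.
∂L/∂w₁ = 928

Forward pass:
z = w₁x = 2×4 = 8
h = ReLU(8) = 8
y = w₂h = 4×8 = 32

Backward pass:
∂L/∂y = 2(y - t) = 2(32 - 3) = 58
∂y/∂h = w₂ = 4
∂h/∂z = 1 (ReLU derivative)
∂z/∂w₁ = x = 4

∂L/∂w₁ = 58 × 4 × 1 × 4 = 928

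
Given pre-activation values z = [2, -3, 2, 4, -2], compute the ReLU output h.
h = [2, 0, 2, 4, 0]

ReLU applied element-wise: max(0,2)=2, max(0,-3)=0, max(0,2)=2, max(0,4)=4, max(0,-2)=0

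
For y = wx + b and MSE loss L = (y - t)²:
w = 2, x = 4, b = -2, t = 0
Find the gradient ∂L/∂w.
∂L/∂w = 48

y = wx + b = (2)(4) + -2 = 6
∂L/∂y = 2(y - t) = 2(6 - 0) = 12
∂y/∂w = x = 4
∂L/∂w = ∂L/∂y · ∂y/∂w = 12 × 4 = 48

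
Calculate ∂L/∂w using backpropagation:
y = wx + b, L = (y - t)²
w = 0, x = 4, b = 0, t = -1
∂L/∂w = 8

y = wx + b = (0)(4) + 0 = 0
∂L/∂y = 2(y - t) = 2(0 - -1) = 2
∂y/∂w = x = 4
∂L/∂w = ∂L/∂y · ∂y/∂w = 2 × 4 = 8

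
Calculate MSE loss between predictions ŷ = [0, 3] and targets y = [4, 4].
MSE = 8.5

MSE = (1/2)((0-4)² + (3-4)²) = (1/2)(16 + 1) = 8.5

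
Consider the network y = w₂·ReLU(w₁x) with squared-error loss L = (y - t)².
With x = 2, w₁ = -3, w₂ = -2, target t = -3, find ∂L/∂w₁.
∂L/∂w₁ = 0

Forward pass:
z = w₁x = -3×2 = -6
h = ReLU(-6) = 0
y = w₂h = -2×0 = 0

Backward pass:
∂L/∂y = 2(y - t) = 2(0 - -3) = 6
∂y/∂h = w₂ = -2
∂h/∂z = 0 (ReLU derivative)
∂z/∂w₁ = x = 2

∂L/∂w₁ = 6 × -2 × 0 × 2 = 0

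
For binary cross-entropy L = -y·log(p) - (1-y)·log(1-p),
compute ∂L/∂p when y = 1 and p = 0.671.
∂L/∂p = -1.49

∂L/∂p = -y/p + (1-y)/(1-p) = -1/0.671 + 0 = -1.49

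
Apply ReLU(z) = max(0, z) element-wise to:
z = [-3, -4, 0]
h = [0, 0, 0]

ReLU applied element-wise: max(0,-3)=0, max(0,-4)=0, max(0,0)=0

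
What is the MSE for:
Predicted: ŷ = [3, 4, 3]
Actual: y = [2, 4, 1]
MSE = 1.667

MSE = (1/3)((3-2)² + (4-4)² + (3-1)²) = (1/3)(1 + 0 + 4) = 1.667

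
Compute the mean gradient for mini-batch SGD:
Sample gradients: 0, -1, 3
Average gradient = 0.6667

Average = (1/3)(0 + -1 + 3) = 2/3 = 0.6667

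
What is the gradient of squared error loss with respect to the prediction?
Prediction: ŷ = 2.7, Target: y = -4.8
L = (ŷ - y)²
∂L/∂ŷ = 15.0

∂L/∂ŷ = 2(ŷ - y) = 2(2.7 - -4.8) = 2(7.5) = 15.0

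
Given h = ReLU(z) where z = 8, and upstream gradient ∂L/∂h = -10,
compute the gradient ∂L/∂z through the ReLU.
∂L/∂z = -10

h = ReLU(8) = 8
Since z > 0: ∂h/∂z = 1
∂L/∂z = ∂L/∂h · ∂h/∂z = -10 × 1 = -10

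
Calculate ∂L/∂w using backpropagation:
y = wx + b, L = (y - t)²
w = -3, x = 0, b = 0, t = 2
∂L/∂w = 0

y = wx + b = (-3)(0) + 0 = 0
∂L/∂y = 2(y - t) = 2(0 - 2) = -4
∂y/∂w = x = 0
∂L/∂w = ∂L/∂y · ∂y/∂w = -4 × 0 = 0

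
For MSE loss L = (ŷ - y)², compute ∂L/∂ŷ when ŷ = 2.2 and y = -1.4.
∂L/∂ŷ = 7.2

∂L/∂ŷ = 2(ŷ - y) = 2(2.2 - -1.4) = 2(3.6) = 7.2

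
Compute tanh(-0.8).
-0.664

tanh(-0.8) = (e^(-0.8) - e^(0.8))/(e^(-0.8) + e^(0.8)) = -0.664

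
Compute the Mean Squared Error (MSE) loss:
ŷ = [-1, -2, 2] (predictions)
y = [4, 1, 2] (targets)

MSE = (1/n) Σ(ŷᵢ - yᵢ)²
MSE = 11.33

MSE = (1/3)((-1-4)² + (-2-1)² + (2-2)²) = (1/3)(25 + 9 + 0) = 11.33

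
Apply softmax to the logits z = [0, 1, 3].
p = [0.042, 0.1142, 0.8438]

exp(z) = [1, 2.718, 20.09]
Sum = 23.8
p = [0.042, 0.1142, 0.8438]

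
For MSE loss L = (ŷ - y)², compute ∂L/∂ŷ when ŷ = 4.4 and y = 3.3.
∂L/∂ŷ = 2.2

∂L/∂ŷ = 2(ŷ - y) = 2(4.4 - 3.3) = 2(1.1) = 2.2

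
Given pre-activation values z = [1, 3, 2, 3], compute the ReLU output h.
h = [1, 3, 2, 3]

ReLU applied element-wise: max(0,1)=1, max(0,3)=3, max(0,2)=2, max(0,3)=3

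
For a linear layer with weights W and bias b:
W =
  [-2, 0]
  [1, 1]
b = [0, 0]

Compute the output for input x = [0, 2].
y = [0, 2]

Wx = [-2×0 + 0×2, 1×0 + 1×2]
   = [0, 2]
y = Wx + b = [0 + 0, 2 + 0] = [0, 2]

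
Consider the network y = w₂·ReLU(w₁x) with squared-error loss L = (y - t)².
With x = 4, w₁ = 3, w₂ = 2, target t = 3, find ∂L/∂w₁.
∂L/∂w₁ = 336

Forward pass:
z = w₁x = 3×4 = 12
h = ReLU(12) = 12
y = w₂h = 2×12 = 24

Backward pass:
∂L/∂y = 2(y - t) = 2(24 - 3) = 42
∂y/∂h = w₂ = 2
∂h/∂z = 1 (ReLU derivative)
∂z/∂w₁ = x = 4

∂L/∂w₁ = 42 × 2 × 1 × 4 = 336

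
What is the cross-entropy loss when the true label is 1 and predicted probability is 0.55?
L = 0.5978

L = -1·log(0.55) - 0·log(0.45) = -log(0.55) = 0.5978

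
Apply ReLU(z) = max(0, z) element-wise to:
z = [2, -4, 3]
h = [2, 0, 3]

ReLU applied element-wise: max(0,2)=2, max(0,-4)=0, max(0,3)=3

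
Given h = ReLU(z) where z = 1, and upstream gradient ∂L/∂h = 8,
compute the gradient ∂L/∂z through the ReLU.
∂L/∂z = 8

h = ReLU(1) = 1
Since z > 0: ∂h/∂z = 1
∂L/∂z = ∂L/∂h · ∂h/∂z = 8 × 1 = 8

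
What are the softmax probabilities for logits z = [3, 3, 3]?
p = [0.3333, 0.3333, 0.3333]

exp(z) = [20.09, 20.09, 20.09]
Sum = 60.26
p = [0.3333, 0.3333, 0.3333]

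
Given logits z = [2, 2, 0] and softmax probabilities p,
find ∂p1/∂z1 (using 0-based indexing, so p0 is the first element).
∂p1/∂z1 = 0.249

p = softmax(z) = [0.4683, 0.4683, 0.06338]
p1 = 0.4683

∂p1/∂z1 = p1(1 - p1) = 0.4683 × (1 - 0.4683) = 0.249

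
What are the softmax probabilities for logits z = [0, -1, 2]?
p = [0.1142, 0.042, 0.8438]

exp(z) = [1, 0.3679, 7.389]
Sum = 8.757
p = [0.1142, 0.042, 0.8438]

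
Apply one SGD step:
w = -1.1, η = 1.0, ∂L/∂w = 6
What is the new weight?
w_new = -7.1

w_new = w - η·∂L/∂w = -1.1 - 1.0×(6) = -1.1 - (6) = -7.1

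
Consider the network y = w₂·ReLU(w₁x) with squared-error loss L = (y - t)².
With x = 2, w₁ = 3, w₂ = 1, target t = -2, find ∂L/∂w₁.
∂L/∂w₁ = 32

Forward pass:
z = w₁x = 3×2 = 6
h = ReLU(6) = 6
y = w₂h = 1×6 = 6

Backward pass:
∂L/∂y = 2(y - t) = 2(6 - -2) = 16
∂y/∂h = w₂ = 1
∂h/∂z = 1 (ReLU derivative)
∂z/∂w₁ = x = 2

∂L/∂w₁ = 16 × 1 × 1 × 2 = 32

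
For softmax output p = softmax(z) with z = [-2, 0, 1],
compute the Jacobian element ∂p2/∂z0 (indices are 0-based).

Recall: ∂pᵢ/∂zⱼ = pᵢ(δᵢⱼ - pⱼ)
∂p2/∂z0 = -0.02477

p = softmax(z) = [0.03512, 0.2595, 0.7054]
p2 = 0.7054, p0 = 0.03512

∂p2/∂z0 = -p2 × p0 = -0.7054 × 0.03512 = -0.02477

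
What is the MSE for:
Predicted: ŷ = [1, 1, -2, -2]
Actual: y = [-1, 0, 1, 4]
MSE = 12.5

MSE = (1/4)((1--1)² + (1-0)² + (-2-1)² + (-2-4)²) = (1/4)(4 + 1 + 9 + 36) = 12.5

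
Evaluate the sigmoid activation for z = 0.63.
0.6525

sigmoid(0.63) = 1/(1 + e^(-0.63)) = 1/(1 + 0.5326) = 0.6525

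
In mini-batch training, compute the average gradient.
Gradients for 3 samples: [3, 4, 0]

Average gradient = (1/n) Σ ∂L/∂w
Average gradient = 2.333

Average = (1/3)(3 + 4 + 0) = 7/3 = 2.333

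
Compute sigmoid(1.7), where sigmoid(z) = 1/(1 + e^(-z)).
0.8455

sigmoid(1.7) = 1/(1 + e^(-1.7)) = 1/(1 + 0.1827) = 0.8455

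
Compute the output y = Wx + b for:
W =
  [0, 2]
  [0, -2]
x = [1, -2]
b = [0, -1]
y = [-4, 3]

Wx = [0×1 + 2×-2, 0×1 + -2×-2]
   = [-4, 4]
y = Wx + b = [-4 + 0, 4 + -1] = [-4, 3]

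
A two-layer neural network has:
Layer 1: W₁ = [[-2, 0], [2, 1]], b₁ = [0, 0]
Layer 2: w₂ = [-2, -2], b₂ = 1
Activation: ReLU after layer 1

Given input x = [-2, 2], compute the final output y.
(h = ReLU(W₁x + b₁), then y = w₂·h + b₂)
y = -7

Layer 1 pre-activation: z₁ = [4, -2]
After ReLU: h = [4, 0]
Layer 2 output: y = -2×4 + -2×0 + 1 = -7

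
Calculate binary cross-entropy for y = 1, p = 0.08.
L = 2.526

L = -1·log(0.08) - 0·log(0.92) = -log(0.08) = 2.526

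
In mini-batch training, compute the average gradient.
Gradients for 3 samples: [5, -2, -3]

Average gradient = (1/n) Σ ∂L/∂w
Average gradient = 0

Average = (1/3)(5 + -2 + -3) = 0/3 = 0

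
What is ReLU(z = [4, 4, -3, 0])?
h = [4, 4, 0, 0]

ReLU applied element-wise: max(0,4)=4, max(0,4)=4, max(0,-3)=0, max(0,0)=0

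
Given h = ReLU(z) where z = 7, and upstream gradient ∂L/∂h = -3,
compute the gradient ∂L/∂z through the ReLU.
∂L/∂z = -3

h = ReLU(7) = 7
Since z > 0: ∂h/∂z = 1
∂L/∂z = ∂L/∂h · ∂h/∂z = -3 × 1 = -3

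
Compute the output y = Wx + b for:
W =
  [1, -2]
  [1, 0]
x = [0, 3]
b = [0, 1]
y = [-6, 1]

Wx = [1×0 + -2×3, 1×0 + 0×3]
   = [-6, 0]
y = Wx + b = [-6 + 0, 0 + 1] = [-6, 1]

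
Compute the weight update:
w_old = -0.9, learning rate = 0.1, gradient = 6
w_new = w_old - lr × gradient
w_new = -1.5

w_new = w - η·∂L/∂w = -0.9 - 0.1×(6) = -0.9 - (0.6) = -1.5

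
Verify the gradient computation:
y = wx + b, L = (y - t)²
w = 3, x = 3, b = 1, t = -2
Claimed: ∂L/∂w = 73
Incorrect

y = (3)(3) + 1 = 10
∂L/∂y = 2(y - t) = 2(10 - -2) = 24
∂y/∂w = x = 3
∂L/∂w = 24 × 3 = 72

Claimed value: 73
Incorrect: The correct gradient is 72.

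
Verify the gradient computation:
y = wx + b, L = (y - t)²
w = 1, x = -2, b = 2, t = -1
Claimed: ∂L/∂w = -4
Correct

y = (1)(-2) + 2 = 0
∂L/∂y = 2(y - t) = 2(0 - -1) = 2
∂y/∂w = x = -2
∂L/∂w = 2 × -2 = -4

Claimed value: -4
Correct: The correct gradient is -4.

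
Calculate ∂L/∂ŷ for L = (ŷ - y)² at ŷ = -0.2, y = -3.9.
∂L/∂ŷ = 7.4

∂L/∂ŷ = 2(ŷ - y) = 2(-0.2 - -3.9) = 2(3.7) = 7.4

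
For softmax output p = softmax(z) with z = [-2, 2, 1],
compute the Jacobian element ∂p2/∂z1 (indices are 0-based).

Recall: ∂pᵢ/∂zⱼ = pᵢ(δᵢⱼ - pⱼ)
∂p2/∂z1 = -0.1915

p = softmax(z) = [0.01321, 0.7214, 0.2654]
p2 = 0.2654, p1 = 0.7214

∂p2/∂z1 = -p2 × p1 = -0.2654 × 0.7214 = -0.1915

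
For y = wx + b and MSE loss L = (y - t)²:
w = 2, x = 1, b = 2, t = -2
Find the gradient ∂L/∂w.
∂L/∂w = 12

y = wx + b = (2)(1) + 2 = 4
∂L/∂y = 2(y - t) = 2(4 - -2) = 12
∂y/∂w = x = 1
∂L/∂w = ∂L/∂y · ∂y/∂w = 12 × 1 = 12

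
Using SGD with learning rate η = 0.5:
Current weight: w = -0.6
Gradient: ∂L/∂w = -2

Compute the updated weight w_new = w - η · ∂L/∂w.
w_new = 0.4

w_new = w - η·∂L/∂w = -0.6 - 0.5×(-2) = -0.6 - (-1) = 0.4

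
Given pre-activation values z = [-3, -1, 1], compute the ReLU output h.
h = [0, 0, 1]

ReLU applied element-wise: max(0,-3)=0, max(0,-1)=0, max(0,1)=1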